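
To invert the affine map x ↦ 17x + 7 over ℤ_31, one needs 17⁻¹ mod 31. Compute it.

11

gcd(31, 17) by repeated division:
31 = 1*17 + 14
17 = 1*14 + 3
14 = 4*3 + 2
3 = 1*2 + 1
2 = 2*1 + 0
The gcd is 1. Working backward:
1 = 3 − 2
1 = −14 + 5·3
1 = 5·17 − 6·14
1 = −6·31 + 11·17
So 17·11 ≡ 1 (mod 31).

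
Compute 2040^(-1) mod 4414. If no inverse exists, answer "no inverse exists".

Euclidean algorithm on 4414, 2040:
4414 = 2·2040 + 334
2040 = 6·334 + 36
334 = 9·36 + 10
36 = 3·10 + 6
10 = 1·6 + 4
6 = 1·4 + 2
4 = 2·2 + 0
Since gcd = 2 > 1, 2040 is not a unit mod 4414.

no inverse exists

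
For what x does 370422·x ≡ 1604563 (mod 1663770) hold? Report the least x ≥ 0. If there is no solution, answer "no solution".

no solution

gcd(370422, 1663770):
1663770 = 4*370422 + 182082
370422 = 2*182082 + 6258
182082 = 29*6258 + 600
6258 = 10*600 + 258
600 = 2*258 + 84
258 = 3*84 + 6
84 = 14*6 + 0
gcd = 6, but 6 ∤ 1604563, so the congruence has no solution.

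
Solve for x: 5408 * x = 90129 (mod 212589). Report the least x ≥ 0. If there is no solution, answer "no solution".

1707

First find gcd(5408, 212589):
212589 = 39×5408 + 1677
5408 = 3×1677 + 377
1677 = 4×377 + 169
377 = 2×169 + 39
169 = 4×39 + 13
39 = 3×13 + 0
gcd = 13 and 13 | 90129, so solutions exist. Divide through by 13: 416x ≡ 6933 (mod 16353).
Now find 416⁻¹ mod 16353:
16353 = 39*416 + 129
416 = 3*129 + 29
129 = 4*29 + 13
29 = 2*13 + 3
13 = 4*3 + 1
3 = 3*1 + 0
Back-substitute:
1 = 13 − 4·3
1 = −4·29 + 9·13
1 = 9·129 − 40·29
1 = −40·416 + 129·129
1 = 129·16353 − 5071·416
So 416·(-5071) ≡ 1 (mod 16353), i.e. 416⁻¹ ≡ 11282.
Then x ≡ 11282·6933 ≡ 1707 (mod 16353); the smallest non-negative solution is x = 1707.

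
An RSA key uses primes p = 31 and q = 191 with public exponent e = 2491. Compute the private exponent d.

φ(n) = (p−1)(q−1) = 30·190 = 5700.
Need d with 2491·d ≡ 1 (mod 5700). Apply the extended Euclidean algorithm:
5700 = 2·2491 + 718
2491 = 3·718 + 337
718 = 2·337 + 44
337 = 7·44 + 29
44 = 1·29 + 15
29 = 1·15 + 14
15 = 1·14 + 1
14 = 14·1 + 0
Back-substitute:
1 = 15 − 14
1 = −29 + 2·15
1 = 2·44 − 3·29
1 = −3·337 + 23·44
1 = 23·718 − 49·337
1 = −49·2491 + 170·718
1 = 170·5700 − 389·2491
So 2491·(-389) ≡ 1 (mod 5700), hence d ≡ -389 ≡ 5311 (mod 5700).

5311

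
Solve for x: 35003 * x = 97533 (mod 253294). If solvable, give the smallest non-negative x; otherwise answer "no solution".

First find gcd(35003, 253294):
253294 = 7*35003 + 8273
35003 = 4*8273 + 1911
8273 = 4*1911 + 629
1911 = 3*629 + 24
629 = 26*24 + 5
24 = 4*5 + 4
5 = 1*4 + 1
4 = 4*1 + 0
gcd = 1, so a unique solution mod 253294 exists.
Back-substitute for the Bézout coefficients:
1 = 5 − 4
1 = −24 + 5·5
1 = 5·629 − 131·24
1 = −131·1911 + 398·629
1 = 398·8273 − 1723·1911
1 = −1723·35003 + 7290·8273
1 = 7290·253294 − 52753·35003
So 35003·(-52753) ≡ 1 (mod 253294), giving 35003⁻¹ ≡ 200541.
x ≡ 35003⁻¹·97533 ≡ 200541·97533 ≡ 2673 (mod 253294).

2673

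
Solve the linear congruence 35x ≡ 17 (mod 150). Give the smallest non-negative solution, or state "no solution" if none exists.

no solution

gcd(35, 150):
150 = 4×35 + 10
35 = 3×10 + 5
10 = 2×5 + 0
gcd = 5, but 5 ∤ 17, so the congruence has no solution.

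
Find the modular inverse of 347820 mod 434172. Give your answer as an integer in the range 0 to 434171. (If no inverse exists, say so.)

no inverse exists

Compute gcd(347820, 434172):
434172 = 1×347820 + 86352
347820 = 4×86352 + 2412
86352 = 35×2412 + 1932
2412 = 1×1932 + 480
1932 = 4×480 + 12
480 = 40×12 + 0
gcd(347820, 434172) = 12 ≠ 1, so 347820 has no multiplicative inverse modulo 434172.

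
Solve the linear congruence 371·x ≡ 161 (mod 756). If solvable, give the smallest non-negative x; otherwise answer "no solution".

31

First find gcd(371, 756):
756 = 2×371 + 14
371 = 26×14 + 7
14 = 2×7 + 0
gcd = 7 and 7 | 161, so solutions exist. Divide through by 7: 53x ≡ 23 (mod 108).
Now find 53⁻¹ mod 108:
108 = 2*53 + 2
53 = 26*2 + 1
2 = 2*1 + 0
Back-substitute:
1 = 53 − 26·2
1 = −26·108 + 53·53
So 53⁻¹ ≡ 53 (mod 108).
Then x ≡ 53·23 ≡ 31 (mod 108); the smallest non-negative solution is x = 31.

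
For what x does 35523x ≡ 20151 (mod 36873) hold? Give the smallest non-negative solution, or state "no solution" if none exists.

First find gcd(35523, 36873):
36873 = 1×35523 + 1350
35523 = 26×1350 + 423
1350 = 3×423 + 81
423 = 5×81 + 18
81 = 4×18 + 9
18 = 2×9 + 0
gcd = 9 and 9 | 20151, so solutions exist. Divide through by 9: 3947x ≡ 2239 (mod 4097).
Now find 3947⁻¹ mod 4097:
4097 = 1·3947 + 150
3947 = 26·150 + 47
150 = 3·47 + 9
47 = 5·9 + 2
9 = 4·2 + 1
2 = 2·1 + 0
Back-substitute:
1 = 9 − 4·2
1 = −4·47 + 21·9
1 = 21·150 − 67·47
1 = −67·3947 + 1763·150
1 = 1763·4097 − 1830·3947
So 3947·(-1830) ≡ 1 (mod 4097), i.e. 3947⁻¹ ≡ 2267.
Then x ≡ 2267·2239 ≡ 3727 (mod 4097); the smallest non-negative solution is x = 3727.

3727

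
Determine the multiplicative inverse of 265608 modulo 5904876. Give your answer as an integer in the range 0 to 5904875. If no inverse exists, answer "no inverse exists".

Compute gcd(265608, 5904876):
5904876 = 22·265608 + 61500
265608 = 4·61500 + 19608
61500 = 3·19608 + 2676
19608 = 7·2676 + 876
2676 = 3·876 + 48
876 = 18·48 + 12
48 = 4·12 + 0
The gcd is 12, not 1, hence no inverse exists.

no inverse exists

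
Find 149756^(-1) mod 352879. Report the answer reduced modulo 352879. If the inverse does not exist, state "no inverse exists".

Run Euclid on (352879, 149756):
352879 = 2×149756 + 53367
149756 = 2×53367 + 43022
53367 = 1×43022 + 10345
43022 = 4×10345 + 1642
10345 = 6×1642 + 493
1642 = 3×493 + 163
493 = 3×163 + 4
163 = 40×4 + 3
4 = 1×3 + 1
3 = 3×1 + 0
gcd = 1, so the inverse exists. Back-substitute:
1 = 4 − 3
1 = −163 + 41·4
1 = 41·493 − 124·163
1 = −124·1642 + 413·493
1 = 413·10345 − 2602·1642
1 = −2602·43022 + 10821·10345
1 = 10821·53367 − 13423·43022
1 = −13423·149756 + 37667·53367
1 = 37667·352879 − 88757·149756
So 149756·(-88757) ≡ 1 (mod 352879), and -88757 ≡ 264122 (mod 352879).

264122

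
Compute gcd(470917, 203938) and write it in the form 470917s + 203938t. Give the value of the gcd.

1

Repeated division:
470917 = 2*203938 + 63041
203938 = 3*63041 + 14815
63041 = 4*14815 + 3781
14815 = 3*3781 + 3472
3781 = 1*3472 + 309
3472 = 11*309 + 73
309 = 4*73 + 17
73 = 4*17 + 5
17 = 3*5 + 2
5 = 2*2 + 1
2 = 2*1 + 0
gcd(470917, 203938) = 1.
Back-substituting:
1 = 5 − 2·2
1 = −2·17 + 7·5
1 = 7·73 − 30·17
1 = −30·309 + 127·73
1 = 127·3472 − 1427·309
1 = −1427·3781 + 1554·3472
1 = 1554·14815 − 6089·3781
1 = −6089·63041 + 25910·14815
1 = 25910·203938 − 83819·63041
1 = −83819·470917 + 193548·203938
So 1 = (-83819)·470917 + (193548)·203938.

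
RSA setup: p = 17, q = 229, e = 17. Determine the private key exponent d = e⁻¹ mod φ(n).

φ(n) = (p−1)(q−1) = 16·228 = 3648.
Need d with 17·d ≡ 1 (mod 3648). Apply the extended Euclidean algorithm:
3648 = 214×17 + 10
17 = 1×10 + 7
10 = 1×7 + 3
7 = 2×3 + 1
3 = 3×1 + 0
Back-substitute:
1 = 7 − 2·3
1 = −2·10 + 3·7
1 = 3·17 − 5·10
1 = −5·3648 + 1073·17
So 17·1073 ≡ 1 (mod 3648), hence d = 1073.

1073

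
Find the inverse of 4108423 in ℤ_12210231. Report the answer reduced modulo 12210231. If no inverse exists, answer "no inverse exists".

no inverse exists

Euclidean algorithm on 12210231, 4108423:
12210231 = 2×4108423 + 3993385
4108423 = 1×3993385 + 115038
3993385 = 34×115038 + 82093
115038 = 1×82093 + 32945
82093 = 2×32945 + 16203
32945 = 2×16203 + 539
16203 = 30×539 + 33
539 = 16×33 + 11
33 = 3×11 + 0
gcd(4108423, 12210231) = 11 ≠ 1, so 4108423 has no multiplicative inverse modulo 12210231.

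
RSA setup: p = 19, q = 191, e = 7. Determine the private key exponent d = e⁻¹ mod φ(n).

2443

φ(n) = (p−1)(q−1) = 18·190 = 3420.
Need d with 7·d ≡ 1 (mod 3420). Apply the extended Euclidean algorithm:
3420 = 488*7 + 4
7 = 1*4 + 3
4 = 1*3 + 1
3 = 3*1 + 0
Back-substitute:
1 = 4 − 3
1 = −7 + 2·4
1 = 2·3420 − 977·7
So 7·(-977) ≡ 1 (mod 3420), hence d ≡ -977 ≡ 2443 (mod 3420).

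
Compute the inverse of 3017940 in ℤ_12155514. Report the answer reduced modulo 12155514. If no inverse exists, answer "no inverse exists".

Euclidean algorithm on 12155514, 3017940:
12155514 = 4·3017940 + 83754
3017940 = 36·83754 + 2796
83754 = 29·2796 + 2670
2796 = 1·2670 + 126
2670 = 21·126 + 24
126 = 5·24 + 6
24 = 4·6 + 0
gcd(3017940, 12155514) = 6 ≠ 1, so 3017940 has no multiplicative inverse modulo 12155514.

no inverse exists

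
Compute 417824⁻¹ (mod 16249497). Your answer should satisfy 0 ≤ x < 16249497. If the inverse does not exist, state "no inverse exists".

no inverse exists

Compute gcd(417824, 16249497):
16249497 = 38·417824 + 372185
417824 = 1·372185 + 45639
372185 = 8·45639 + 7073
45639 = 6·7073 + 3201
7073 = 2·3201 + 671
3201 = 4·671 + 517
671 = 1·517 + 154
517 = 3·154 + 55
154 = 2·55 + 44
55 = 1·44 + 11
44 = 4·11 + 0
gcd(417824, 16249497) = 11 ≠ 1, so 417824 has no multiplicative inverse modulo 16249497.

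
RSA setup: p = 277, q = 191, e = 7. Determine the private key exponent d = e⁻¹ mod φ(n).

14983

φ(n) = (p−1)(q−1) = 276·190 = 52440.
Need d with 7·d ≡ 1 (mod 52440). Apply the extended Euclidean algorithm:
52440 = 7491·7 + 3
7 = 2·3 + 1
3 = 3·1 + 0
Back-substitute:
1 = 7 − 2·3
1 = −2·52440 + 14983·7
So 7·14983 ≡ 1 (mod 52440), hence d = 14983.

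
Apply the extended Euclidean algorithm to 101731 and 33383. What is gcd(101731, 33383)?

7

Repeated division:
101731 = 3·33383 + 1582
33383 = 21·1582 + 161
1582 = 9·161 + 133
161 = 1·133 + 28
133 = 4·28 + 21
28 = 1·21 + 7
21 = 3·7 + 0
gcd(101731, 33383) = 7.
Express as a combination:
7 = 28 − 21
7 = −133 + 5·28
7 = 5·161 − 6·133
7 = −6·1582 + 59·161
7 = 59·33383 − 1245·1582
7 = −1245·101731 + 3794·33383
So 7 = (-1245)·101731 + (3794)·33383.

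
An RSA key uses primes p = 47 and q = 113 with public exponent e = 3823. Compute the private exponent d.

911

φ(n) = (p−1)(q−1) = 46·112 = 5152.
Need d with 3823·d ≡ 1 (mod 5152). Apply the extended Euclidean algorithm:
5152 = 1·3823 + 1329
3823 = 2·1329 + 1165
1329 = 1·1165 + 164
1165 = 7·164 + 17
164 = 9·17 + 11
17 = 1·11 + 6
11 = 1·6 + 5
6 = 1·5 + 1
5 = 5·1 + 0
Back-substitute:
1 = 6 − 5
1 = −11 + 2·6
1 = 2·17 − 3·11
1 = −3·164 + 29·17
1 = 29·1165 − 206·164
1 = −206·1329 + 235·1165
1 = 235·3823 − 676·1329
1 = −676·5152 + 911·3823
So 3823·911 ≡ 1 (mod 5152), hence d = 911.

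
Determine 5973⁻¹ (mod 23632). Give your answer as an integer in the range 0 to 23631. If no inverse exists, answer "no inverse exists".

20269

Run Euclid on (23632, 5973):
23632 = 3·5973 + 5713
5973 = 1·5713 + 260
5713 = 21·260 + 253
260 = 1·253 + 7
253 = 36·7 + 1
7 = 7·1 + 0
Since gcd(5973, 23632) = 1, back-substitute to write 1 as a combination:
1 = 253 − 36·7
1 = −36·260 + 37·253
1 = 37·5713 − 813·260
1 = −813·5973 + 850·5713
1 = 850·23632 − 3363·5973
Hence 5973⁻¹ ≡ -3363 ≡ 20269 (mod 23632).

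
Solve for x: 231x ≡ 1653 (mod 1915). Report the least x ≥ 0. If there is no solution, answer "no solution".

803

First find gcd(231, 1915):
1915 = 8×231 + 67
231 = 3×67 + 30
67 = 2×30 + 7
30 = 4×7 + 2
7 = 3×2 + 1
2 = 2×1 + 0
gcd = 1, so a unique solution mod 1915 exists.
Back-substitute for the Bézout coefficients:
1 = 7 − 3·2
1 = −3·30 + 13·7
1 = 13·67 − 29·30
1 = −29·231 + 100·67
1 = 100·1915 − 829·231
So 231·(-829) ≡ 1 (mod 1915), giving 231⁻¹ ≡ 1086.
x ≡ 231⁻¹·1653 ≡ 1086·1653 ≡ 803 (mod 1915).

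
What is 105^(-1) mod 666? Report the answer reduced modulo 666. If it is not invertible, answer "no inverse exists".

no inverse exists

Euclidean algorithm on 666, 105:
666 = 6·105 + 36
105 = 2·36 + 33
36 = 1·33 + 3
33 = 11·3 + 0
Since gcd = 3 > 1, 105 is not a unit mod 666.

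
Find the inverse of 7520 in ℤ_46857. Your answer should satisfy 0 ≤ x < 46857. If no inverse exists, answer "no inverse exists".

37928

gcd(46857, 7520) by repeated division:
46857 = 6×7520 + 1737
7520 = 4×1737 + 572
1737 = 3×572 + 21
572 = 27×21 + 5
21 = 4×5 + 1
5 = 5×1 + 0
gcd = 1, so the inverse exists. Back-substitute:
1 = 21 − 4·5
1 = −4·572 + 109·21
1 = 109·1737 − 331·572
1 = −331·7520 + 1433·1737
1 = 1433·46857 − 8929·7520
So 7520·(-8929) ≡ 1 (mod 46857), and -8929 ≡ 37928 (mod 46857).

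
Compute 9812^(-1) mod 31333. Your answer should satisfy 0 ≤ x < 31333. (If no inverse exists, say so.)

Extended Euclidean algorithm:
31333 = 3*9812 + 1897
9812 = 5*1897 + 327
1897 = 5*327 + 262
327 = 1*262 + 65
262 = 4*65 + 2
65 = 32*2 + 1
2 = 2*1 + 0
The gcd is 1. Working backward:
1 = 65 − 32·2
1 = −32·262 + 129·65
1 = 129·327 − 161·262
1 = −161·1897 + 934·327
1 = 934·9812 − 4831·1897
1 = −4831·31333 + 15427·9812
So 9812·15427 ≡ 1 (mod 31333).

15427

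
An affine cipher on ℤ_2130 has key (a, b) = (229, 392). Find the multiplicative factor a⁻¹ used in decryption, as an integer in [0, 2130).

Apply the Euclidean algorithm to 2130 and 229:
2130 = 9*229 + 69
229 = 3*69 + 22
69 = 3*22 + 3
22 = 7*3 + 1
3 = 3*1 + 0
Since gcd(229, 2130) = 1, back-substitute to write 1 as a combination:
1 = 22 − 7·3
1 = −7·69 + 22·22
1 = 22·229 − 73·69
1 = −73·2130 + 679·229
So 229·679 ≡ 1 (mod 2130).

679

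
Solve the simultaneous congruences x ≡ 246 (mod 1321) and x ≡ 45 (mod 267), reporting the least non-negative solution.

245952

Write x = 246 + 1321·k. Then 1321·k ≡ 45 − 246 ≡ 66 (mod 267).
Need 1321⁻¹ mod 267. Extended Euclid on (267, 253):
267 = 1·253 + 14
253 = 18·14 + 1
14 = 14·1 + 0
Back-substitute:
1 = 253 − 18·14
1 = −18·267 + 19·253
1321⁻¹ ≡ 19 (mod 267), so k ≡ 19·66 ≡ 186 (mod 267).
x = 246 + 1321·186 = 245952.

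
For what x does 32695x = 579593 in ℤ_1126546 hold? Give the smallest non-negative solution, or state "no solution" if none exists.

369285

First find gcd(32695, 1126546):
1126546 = 34*32695 + 14916
32695 = 2*14916 + 2863
14916 = 5*2863 + 601
2863 = 4*601 + 459
601 = 1*459 + 142
459 = 3*142 + 33
142 = 4*33 + 10
33 = 3*10 + 3
10 = 3*3 + 1
3 = 3*1 + 0
gcd = 1, so a unique solution mod 1126546 exists.
Back-substitute for the Bézout coefficients:
1 = 10 − 3·3
1 = −3·33 + 10·10
1 = 10·142 − 43·33
1 = −43·459 + 139·142
1 = 139·601 − 182·459
1 = −182·2863 + 867·601
1 = 867·14916 − 4517·2863
1 = −4517·32695 + 9901·14916
1 = 9901·1126546 − 341151·32695
So 32695·(-341151) ≡ 1 (mod 1126546), giving 32695⁻¹ ≡ 785395.
x ≡ 32695⁻¹·579593 ≡ 785395·579593 ≡ 369285 (mod 1126546).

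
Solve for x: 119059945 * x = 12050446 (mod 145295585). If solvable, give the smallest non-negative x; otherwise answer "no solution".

gcd(119059945, 145295585):
145295585 = 1·119059945 + 26235640
119059945 = 4·26235640 + 14117385
26235640 = 1·14117385 + 12118255
14117385 = 1·12118255 + 1999130
12118255 = 6·1999130 + 123475
1999130 = 16·123475 + 23530
123475 = 5·23530 + 5825
23530 = 4·5825 + 230
5825 = 25·230 + 75
230 = 3·75 + 5
75 = 15·5 + 0
gcd = 5, but 5 ∤ 12050446, so the congruence has no solution.

no solution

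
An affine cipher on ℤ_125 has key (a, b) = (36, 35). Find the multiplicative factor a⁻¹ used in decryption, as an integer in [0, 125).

Apply the Euclidean algorithm to 125 and 36:
125 = 3*36 + 17
36 = 2*17 + 2
17 = 8*2 + 1
2 = 2*1 + 0
gcd = 1, so the inverse exists. Back-substitute:
1 = 17 − 8·2
1 = −8·36 + 17·17
1 = 17·125 − 59·36
Hence 36⁻¹ ≡ -59 ≡ 66 (mod 125).

66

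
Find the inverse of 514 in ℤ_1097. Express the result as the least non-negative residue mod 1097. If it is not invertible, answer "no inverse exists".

Extended Euclidean algorithm:
1097 = 2*514 + 69
514 = 7*69 + 31
69 = 2*31 + 7
31 = 4*7 + 3
7 = 2*3 + 1
3 = 3*1 + 0
The gcd is 1. Working backward:
1 = 7 − 2·3
1 = −2·31 + 9·7
1 = 9·69 − 20·31
1 = −20·514 + 149·69
1 = 149·1097 − 318·514
Thus 514·(-318) ≡ 1 (mod 1097); reducing, -318 mod 1097 = 779.

779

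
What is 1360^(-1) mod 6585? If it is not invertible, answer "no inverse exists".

no inverse exists

Compute gcd(1360, 6585):
6585 = 4*1360 + 1145
1360 = 1*1145 + 215
1145 = 5*215 + 70
215 = 3*70 + 5
70 = 14*5 + 0
Since gcd = 5 > 1, 1360 is not a unit mod 6585.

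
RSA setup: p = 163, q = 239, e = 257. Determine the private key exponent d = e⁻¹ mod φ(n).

32105

φ(n) = (p−1)(q−1) = 162·238 = 38556.
Need d with 257·d ≡ 1 (mod 38556). Apply the extended Euclidean algorithm:
38556 = 150*257 + 6
257 = 42*6 + 5
6 = 1*5 + 1
5 = 5*1 + 0
Back-substitute:
1 = 6 − 5
1 = −257 + 43·6
1 = 43·38556 − 6451·257
So 257·(-6451) ≡ 1 (mod 38556), hence d ≡ -6451 ≡ 32105 (mod 38556).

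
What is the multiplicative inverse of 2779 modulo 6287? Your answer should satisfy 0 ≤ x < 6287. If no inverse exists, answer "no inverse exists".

Run Euclid on (6287, 2779):
6287 = 2·2779 + 729
2779 = 3·729 + 592
729 = 1·592 + 137
592 = 4·137 + 44
137 = 3·44 + 5
44 = 8·5 + 4
5 = 1·4 + 1
4 = 4·1 + 0
gcd = 1, so the inverse exists. Back-substitute:
1 = 5 − 4
1 = −44 + 9·5
1 = 9·137 − 28·44
1 = −28·592 + 121·137
1 = 121·729 − 149·592
1 = −149·2779 + 568·729
1 = 568·6287 − 1285·2779
Thus 2779·(-1285) ≡ 1 (mod 6287); reducing, -1285 mod 6287 = 5002.

5002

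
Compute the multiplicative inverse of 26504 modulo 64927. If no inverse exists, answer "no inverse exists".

37042

Apply the Euclidean algorithm to 64927 and 26504:
64927 = 2*26504 + 11919
26504 = 2*11919 + 2666
11919 = 4*2666 + 1255
2666 = 2*1255 + 156
1255 = 8*156 + 7
156 = 22*7 + 2
7 = 3*2 + 1
2 = 2*1 + 0
The gcd is 1. Working backward:
1 = 7 − 3·2
1 = −3·156 + 67·7
1 = 67·1255 − 539·156
1 = −539·2666 + 1145·1255
1 = 1145·11919 − 5119·2666
1 = −5119·26504 + 11383·11919
1 = 11383·64927 − 27885·26504
Hence 26504⁻¹ ≡ -27885 ≡ 37042 (mod 64927).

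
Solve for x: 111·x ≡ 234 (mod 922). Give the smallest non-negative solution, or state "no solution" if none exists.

650

First find gcd(111, 922):
922 = 8·111 + 34
111 = 3·34 + 9
34 = 3·9 + 7
9 = 1·7 + 2
7 = 3·2 + 1
2 = 2·1 + 0
gcd = 1, so a unique solution mod 922 exists.
Back-substitute for the Bézout coefficients:
1 = 7 − 3·2
1 = −3·9 + 4·7
1 = 4·34 − 15·9
1 = −15·111 + 49·34
1 = 49·922 − 407·111
So 111·(-407) ≡ 1 (mod 922), giving 111⁻¹ ≡ 515.
x ≡ 111⁻¹·234 ≡ 515·234 ≡ 650 (mod 922).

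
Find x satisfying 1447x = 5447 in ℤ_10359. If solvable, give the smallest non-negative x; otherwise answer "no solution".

3032

First find gcd(1447, 10359):
10359 = 7·1447 + 230
1447 = 6·230 + 67
230 = 3·67 + 29
67 = 2·29 + 9
29 = 3·9 + 2
9 = 4·2 + 1
2 = 2·1 + 0
gcd = 1, so a unique solution mod 10359 exists.
Back-substitute for the Bézout coefficients:
1 = 9 − 4·2
1 = −4·29 + 13·9
1 = 13·67 − 30·29
1 = −30·230 + 103·67
1 = 103·1447 − 648·230
1 = −648·10359 + 4639·1447
So 1447·(4639) ≡ 1 (mod 10359), giving 1447⁻¹ ≡ 4639.
x ≡ 1447⁻¹·5447 ≡ 4639·5447 ≡ 3032 (mod 10359).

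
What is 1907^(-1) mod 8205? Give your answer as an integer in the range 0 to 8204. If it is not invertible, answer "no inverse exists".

3683

Run Euclid on (8205, 1907):
8205 = 4*1907 + 577
1907 = 3*577 + 176
577 = 3*176 + 49
176 = 3*49 + 29
49 = 1*29 + 20
29 = 1*20 + 9
20 = 2*9 + 2
9 = 4*2 + 1
2 = 2*1 + 0
The gcd is 1. Working backward:
1 = 9 − 4·2
1 = −4·20 + 9·9
1 = 9·29 − 13·20
1 = −13·49 + 22·29
1 = 22·176 − 79·49
1 = −79·577 + 259·176
1 = 259·1907 − 856·577
1 = −856·8205 + 3683·1907
So 1907·3683 ≡ 1 (mod 8205).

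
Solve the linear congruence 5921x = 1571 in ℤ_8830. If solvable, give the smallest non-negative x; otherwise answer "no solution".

5961

First find gcd(5921, 8830):
8830 = 1·5921 + 2909
5921 = 2·2909 + 103
2909 = 28·103 + 25
103 = 4·25 + 3
25 = 8·3 + 1
3 = 3·1 + 0
gcd = 1, so a unique solution mod 8830 exists.
Back-substitute for the Bézout coefficients:
1 = 25 − 8·3
1 = −8·103 + 33·25
1 = 33·2909 − 932·103
1 = −932·5921 + 1897·2909
1 = 1897·8830 − 2829·5921
So 5921·(-2829) ≡ 1 (mod 8830), giving 5921⁻¹ ≡ 6001.
x ≡ 5921⁻¹·1571 ≡ 6001·1571 ≡ 5961 (mod 8830).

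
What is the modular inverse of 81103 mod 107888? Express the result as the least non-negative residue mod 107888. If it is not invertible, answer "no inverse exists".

Compute gcd(81103, 107888):
107888 = 1·81103 + 26785
81103 = 3·26785 + 748
26785 = 35·748 + 605
748 = 1·605 + 143
605 = 4·143 + 33
143 = 4·33 + 11
33 = 3·11 + 0
The gcd is 11, not 1, hence no inverse exists.

no inverse exists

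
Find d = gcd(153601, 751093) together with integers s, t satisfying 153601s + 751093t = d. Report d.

7

Apply Euclid's algorithm to 751093 and 153601:
751093 = 4*153601 + 136689
153601 = 1*136689 + 16912
136689 = 8*16912 + 1393
16912 = 12*1393 + 196
1393 = 7*196 + 21
196 = 9*21 + 7
21 = 3*7 + 0
gcd(153601, 751093) = 7.
Back-substituting:
7 = 196 − 9·21
7 = −9·1393 + 64·196
7 = 64·16912 − 777·1393
7 = −777·136689 + 6280·16912
7 = 6280·153601 − 7057·136689
7 = −7057·751093 + 34508·153601
So 7 = (-7057)·751093 + (34508)·153601.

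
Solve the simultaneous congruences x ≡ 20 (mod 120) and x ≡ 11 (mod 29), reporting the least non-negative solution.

Write x = 20 + 120·k. Then 120·k ≡ 11 − 20 ≡ 20 (mod 29).
Need 120⁻¹ mod 29. Extended Euclid on (29, 4):
29 = 7*4 + 1
4 = 4*1 + 0
Back-substitute:
1 = 29 − 7·4
120⁻¹ ≡ 22 (mod 29), so k ≡ 22·20 ≡ 5 (mod 29).
x = 20 + 120·5 = 620.

620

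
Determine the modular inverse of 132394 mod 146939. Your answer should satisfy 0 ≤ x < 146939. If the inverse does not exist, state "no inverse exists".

Apply the Euclidean algorithm to 146939 and 132394:
146939 = 1×132394 + 14545
132394 = 9×14545 + 1489
14545 = 9×1489 + 1144
1489 = 1×1144 + 345
1144 = 3×345 + 109
345 = 3×109 + 18
109 = 6×18 + 1
18 = 18×1 + 0
Since gcd(132394, 146939) = 1, back-substitute to write 1 as a combination:
1 = 109 − 6·18
1 = −6·345 + 19·109
1 = 19·1144 − 63·345
1 = −63·1489 + 82·1144
1 = 82·14545 − 801·1489
1 = −801·132394 + 7291·14545
1 = 7291·146939 − 8092·132394
Hence 132394⁻¹ ≡ -8092 ≡ 138847 (mod 146939).

138847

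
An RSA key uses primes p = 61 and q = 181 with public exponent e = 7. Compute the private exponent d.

1543

φ(n) = (p−1)(q−1) = 60·180 = 10800.
Need d with 7·d ≡ 1 (mod 10800). Apply the extended Euclidean algorithm:
10800 = 1542×7 + 6
7 = 1×6 + 1
6 = 6×1 + 0
Back-substitute:
1 = 7 − 6
1 = −10800 + 1543·7
So 7·1543 ≡ 1 (mod 10800), hence d = 1543.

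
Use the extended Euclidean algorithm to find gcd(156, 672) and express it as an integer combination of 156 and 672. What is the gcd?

12

Euclidean algorithm:
672 = 4*156 + 48
156 = 3*48 + 12
48 = 4*12 + 0
gcd(156, 672) = 12.
Express as a combination:
12 = 156 − 3·48
12 = −3·672 + 13·156
So 12 = (-3)·672 + (13)·156.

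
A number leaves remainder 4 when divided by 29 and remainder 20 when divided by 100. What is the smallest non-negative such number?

120

Write x = 4 + 29·k. Then 29·k ≡ 20 − 4 ≡ 16 (mod 100).
Need 29⁻¹ mod 100. Extended Euclid on (100, 29):
100 = 3·29 + 13
29 = 2·13 + 3
13 = 4·3 + 1
3 = 3·1 + 0
Back-substitute:
1 = 13 − 4·3
1 = −4·29 + 9·13
1 = 9·100 − 31·29
29⁻¹ ≡ 69 (mod 100), so k ≡ 69·16 ≡ 4 (mod 100).
x = 4 + 29·4 = 120.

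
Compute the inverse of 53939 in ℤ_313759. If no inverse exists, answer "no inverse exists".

Run Euclid on (313759, 53939):
313759 = 5×53939 + 44064
53939 = 1×44064 + 9875
44064 = 4×9875 + 4564
9875 = 2×4564 + 747
4564 = 6×747 + 82
747 = 9×82 + 9
82 = 9×9 + 1
9 = 9×1 + 0
gcd = 1, so the inverse exists. Back-substitute:
1 = 82 − 9·9
1 = −9·747 + 82·82
1 = 82·4564 − 501·747
1 = −501·9875 + 1084·4564
1 = 1084·44064 − 4837·9875
1 = −4837·53939 + 5921·44064
1 = 5921·313759 − 34442·53939
Thus 53939·(-34442) ≡ 1 (mod 313759); reducing, -34442 mod 313759 = 279317.

279317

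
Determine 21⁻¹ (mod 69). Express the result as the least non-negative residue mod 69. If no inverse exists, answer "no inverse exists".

Compute gcd(21, 69):
69 = 3·21 + 6
21 = 3·6 + 3
6 = 2·3 + 0
Since gcd = 3 > 1, 21 is not a unit mod 69.

no inverse exists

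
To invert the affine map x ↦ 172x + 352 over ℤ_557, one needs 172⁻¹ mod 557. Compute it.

489

Apply the Euclidean algorithm to 557 and 172:
557 = 3*172 + 41
172 = 4*41 + 8
41 = 5*8 + 1
8 = 8*1 + 0
The gcd is 1. Working backward:
1 = 41 − 5·8
1 = −5·172 + 21·41
1 = 21·557 − 68·172
So 172·(-68) ≡ 1 (mod 557), and -68 ≡ 489 (mod 557).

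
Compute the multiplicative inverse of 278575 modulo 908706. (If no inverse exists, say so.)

Run Euclid on (908706, 278575):
908706 = 3·278575 + 72981
278575 = 3·72981 + 59632
72981 = 1·59632 + 13349
59632 = 4·13349 + 6236
13349 = 2·6236 + 877
6236 = 7·877 + 97
877 = 9·97 + 4
97 = 24·4 + 1
4 = 4·1 + 0
Since gcd(278575, 908706) = 1, back-substitute to write 1 as a combination:
1 = 97 − 24·4
1 = −24·877 + 217·97
1 = 217·6236 − 1543·877
1 = −1543·13349 + 3303·6236
1 = 3303·59632 − 14755·13349
1 = −14755·72981 + 18058·59632
1 = 18058·278575 − 68929·72981
1 = −68929·908706 + 224845·278575
So 278575·224845 ≡ 1 (mod 908706).

224845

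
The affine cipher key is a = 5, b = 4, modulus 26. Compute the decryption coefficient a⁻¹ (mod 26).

21

gcd(26, 5) by repeated division:
26 = 5*5 + 1
5 = 5*1 + 0
Since gcd(5, 26) = 1, back-substitute to write 1 as a combination:
1 = 26 − 5·5
So 5·(-5) ≡ 1 (mod 26), and -5 ≡ 21 (mod 26).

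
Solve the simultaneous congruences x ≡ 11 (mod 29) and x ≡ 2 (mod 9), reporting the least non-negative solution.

Write x = 11 + 29·k. Then 29·k ≡ 2 − 11 ≡ 0 (mod 9).
Need 29⁻¹ mod 9. Extended Euclid on (9, 2):
9 = 4·2 + 1
2 = 2·1 + 0
Back-substitute:
1 = 9 − 4·2
29⁻¹ ≡ 5 (mod 9), so k ≡ 5·0 ≡ 0 (mod 9).
x = 11 + 29·0 = 11.

11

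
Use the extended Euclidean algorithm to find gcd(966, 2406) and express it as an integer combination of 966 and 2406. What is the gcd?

Euclidean algorithm:
2406 = 2*966 + 474
966 = 2*474 + 18
474 = 26*18 + 6
18 = 3*6 + 0
gcd(966, 2406) = 6.
Working backward:
6 = 474 − 26·18
6 = −26·966 + 53·474
6 = 53·2406 − 132·966
So 6 = (53)·2406 + (-132)·966.

6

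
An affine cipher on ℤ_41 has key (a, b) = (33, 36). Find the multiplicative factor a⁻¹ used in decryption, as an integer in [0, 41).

5

Extended Euclidean algorithm:
41 = 1*33 + 8
33 = 4*8 + 1
8 = 8*1 + 0
Since gcd(33, 41) = 1, back-substitute to write 1 as a combination:
1 = 33 − 4·8
1 = −4·41 + 5·33
So 33·5 ≡ 1 (mod 41).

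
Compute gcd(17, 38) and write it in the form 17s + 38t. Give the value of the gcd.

Apply Euclid's algorithm to 38 and 17:
38 = 2*17 + 4
17 = 4*4 + 1
4 = 4*1 + 0
gcd(17, 38) = 1.
Working backward:
1 = 17 − 4·4
1 = −4·38 + 9·17
So 1 = (-4)·38 + (9)·17.

1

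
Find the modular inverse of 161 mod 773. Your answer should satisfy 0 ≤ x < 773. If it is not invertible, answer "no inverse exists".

749

Apply the Euclidean algorithm to 773 and 161:
773 = 4×161 + 129
161 = 1×129 + 32
129 = 4×32 + 1
32 = 32×1 + 0
The gcd is 1. Working backward:
1 = 129 − 4·32
1 = −4·161 + 5·129
1 = 5·773 − 24·161
Thus 161·(-24) ≡ 1 (mod 773); reducing, -24 mod 773 = 749.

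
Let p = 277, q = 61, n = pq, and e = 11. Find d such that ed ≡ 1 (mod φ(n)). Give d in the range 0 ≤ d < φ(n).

3011

φ(n) = (p−1)(q−1) = 276·60 = 16560.
Need d with 11·d ≡ 1 (mod 16560). Apply the extended Euclidean algorithm:
16560 = 1505*11 + 5
11 = 2*5 + 1
5 = 5*1 + 0
Back-substitute:
1 = 11 − 2·5
1 = −2·16560 + 3011·11
So 11·3011 ≡ 1 (mod 16560), hence d = 3011.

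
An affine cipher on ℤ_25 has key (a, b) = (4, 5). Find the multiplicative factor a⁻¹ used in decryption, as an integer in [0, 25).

19

Extended Euclidean algorithm:
25 = 6*4 + 1
4 = 4*1 + 0
Since gcd(4, 25) = 1, back-substitute to write 1 as a combination:
1 = 25 − 6·4
Thus 4·(-6) ≡ 1 (mod 25); reducing, -6 mod 25 = 19.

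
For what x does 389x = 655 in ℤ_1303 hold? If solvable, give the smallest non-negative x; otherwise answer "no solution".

1164

First find gcd(389, 1303):
1303 = 3×389 + 136
389 = 2×136 + 117
136 = 1×117 + 19
117 = 6×19 + 3
19 = 6×3 + 1
3 = 3×1 + 0
gcd = 1, so a unique solution mod 1303 exists.
Back-substitute for the Bézout coefficients:
1 = 19 − 6·3
1 = −6·117 + 37·19
1 = 37·136 − 43·117
1 = −43·389 + 123·136
1 = 123·1303 − 412·389
So 389·(-412) ≡ 1 (mod 1303), giving 389⁻¹ ≡ 891.
x ≡ 389⁻¹·655 ≡ 891·655 ≡ 1164 (mod 1303).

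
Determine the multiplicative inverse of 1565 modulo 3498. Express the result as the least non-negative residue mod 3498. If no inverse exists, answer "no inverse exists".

2633

Extended Euclidean algorithm:
3498 = 2*1565 + 368
1565 = 4*368 + 93
368 = 3*93 + 89
93 = 1*89 + 4
89 = 22*4 + 1
4 = 4*1 + 0
Since gcd(1565, 3498) = 1, back-substitute to write 1 as a combination:
1 = 89 − 22·4
1 = −22·93 + 23·89
1 = 23·368 − 91·93
1 = −91·1565 + 387·368
1 = 387·3498 − 865·1565
Thus 1565·(-865) ≡ 1 (mod 3498); reducing, -865 mod 3498 = 2633.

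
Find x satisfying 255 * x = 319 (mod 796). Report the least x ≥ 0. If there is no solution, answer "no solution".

457

First find gcd(255, 796):
796 = 3*255 + 31
255 = 8*31 + 7
31 = 4*7 + 3
7 = 2*3 + 1
3 = 3*1 + 0
gcd = 1, so a unique solution mod 796 exists.
Back-substitute for the Bézout coefficients:
1 = 7 − 2·3
1 = −2·31 + 9·7
1 = 9·255 − 74·31
1 = −74·796 + 231·255
So 255·(231) ≡ 1 (mod 796), giving 255⁻¹ ≡ 231.
x ≡ 255⁻¹·319 ≡ 231·319 ≡ 457 (mod 796).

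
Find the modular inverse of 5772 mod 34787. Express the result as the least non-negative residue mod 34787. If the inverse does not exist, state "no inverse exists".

19750

gcd(34787, 5772) by repeated division:
34787 = 6*5772 + 155
5772 = 37*155 + 37
155 = 4*37 + 7
37 = 5*7 + 2
7 = 3*2 + 1
2 = 2*1 + 0
Since gcd(5772, 34787) = 1, back-substitute to write 1 as a combination:
1 = 7 − 3·2
1 = −3·37 + 16·7
1 = 16·155 − 67·37
1 = −67·5772 + 2495·155
1 = 2495·34787 − 15037·5772
Hence 5772⁻¹ ≡ -15037 ≡ 19750 (mod 34787).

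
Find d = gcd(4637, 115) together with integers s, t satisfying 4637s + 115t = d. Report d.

Apply Euclid's algorithm to 4637 and 115:
4637 = 40*115 + 37
115 = 3*37 + 4
37 = 9*4 + 1
4 = 4*1 + 0
gcd(4637, 115) = 1.
Express as a combination:
1 = 37 − 9·4
1 = −9·115 + 28·37
1 = 28·4637 − 1129·115
So 1 = (28)·4637 + (-1129)·115.

1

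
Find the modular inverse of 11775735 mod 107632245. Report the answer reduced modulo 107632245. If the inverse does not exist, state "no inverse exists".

Compute gcd(11775735, 107632245):
107632245 = 9*11775735 + 1650630
11775735 = 7*1650630 + 221325
1650630 = 7*221325 + 101355
221325 = 2*101355 + 18615
101355 = 5*18615 + 8280
18615 = 2*8280 + 2055
8280 = 4*2055 + 60
2055 = 34*60 + 15
60 = 4*15 + 0
Since gcd = 15 > 1, 11775735 is not a unit mod 107632245.

no inverse exists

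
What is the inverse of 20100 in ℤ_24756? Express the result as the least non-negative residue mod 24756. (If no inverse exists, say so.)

no inverse exists

Euclidean algorithm on 24756, 20100:
24756 = 1·20100 + 4656
20100 = 4·4656 + 1476
4656 = 3·1476 + 228
1476 = 6·228 + 108
228 = 2·108 + 12
108 = 9·12 + 0
gcd(20100, 24756) = 12 ≠ 1, so 20100 has no multiplicative inverse modulo 24756.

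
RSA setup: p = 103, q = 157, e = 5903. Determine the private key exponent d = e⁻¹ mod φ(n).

14327

φ(n) = (p−1)(q−1) = 102·156 = 15912.
Need d with 5903·d ≡ 1 (mod 15912). Apply the extended Euclidean algorithm:
15912 = 2*5903 + 4106
5903 = 1*4106 + 1797
4106 = 2*1797 + 512
1797 = 3*512 + 261
512 = 1*261 + 251
261 = 1*251 + 10
251 = 25*10 + 1
10 = 10*1 + 0
Back-substitute:
1 = 251 − 25·10
1 = −25·261 + 26·251
1 = 26·512 − 51·261
1 = −51·1797 + 179·512
1 = 179·4106 − 409·1797
1 = −409·5903 + 588·4106
1 = 588·15912 − 1585·5903
So 5903·(-1585) ≡ 1 (mod 15912), hence d ≡ -1585 ≡ 14327 (mod 15912).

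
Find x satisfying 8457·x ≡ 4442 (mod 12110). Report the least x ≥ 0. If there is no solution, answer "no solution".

First find gcd(8457, 12110):
12110 = 1·8457 + 3653
8457 = 2·3653 + 1151
3653 = 3·1151 + 200
1151 = 5·200 + 151
200 = 1·151 + 49
151 = 3·49 + 4
49 = 12·4 + 1
4 = 4·1 + 0
gcd = 1, so a unique solution mod 12110 exists.
Back-substitute for the Bézout coefficients:
1 = 49 − 12·4
1 = −12·151 + 37·49
1 = 37·200 − 49·151
1 = −49·1151 + 282·200
1 = 282·3653 − 895·1151
1 = −895·8457 + 2072·3653
1 = 2072·12110 − 2967·8457
So 8457·(-2967) ≡ 1 (mod 12110), giving 8457⁻¹ ≡ 9143.
x ≡ 8457⁻¹·4442 ≡ 9143·4442 ≡ 8376 (mod 12110).

8376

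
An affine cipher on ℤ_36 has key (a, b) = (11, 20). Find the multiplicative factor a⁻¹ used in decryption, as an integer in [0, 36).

Apply the Euclidean algorithm to 36 and 11:
36 = 3·11 + 3
11 = 3·3 + 2
3 = 1·2 + 1
2 = 2·1 + 0
Since gcd(11, 36) = 1, back-substitute to write 1 as a combination:
1 = 3 − 2
1 = −11 + 4·3
1 = 4·36 − 13·11
Thus 11·(-13) ≡ 1 (mod 36); reducing, -13 mod 36 = 23.

23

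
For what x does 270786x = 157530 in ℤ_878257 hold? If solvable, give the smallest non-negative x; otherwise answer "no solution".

775936

First find gcd(270786, 878257):
878257 = 3×270786 + 65899
270786 = 4×65899 + 7190
65899 = 9×7190 + 1189
7190 = 6×1189 + 56
1189 = 21×56 + 13
56 = 4×13 + 4
13 = 3×4 + 1
4 = 4×1 + 0
gcd = 1, so a unique solution mod 878257 exists.
Back-substitute for the Bézout coefficients:
1 = 13 − 3·4
1 = −3·56 + 13·13
1 = 13·1189 − 276·56
1 = −276·7190 + 1669·1189
1 = 1669·65899 − 15297·7190
1 = −15297·270786 + 62857·65899
1 = 62857·878257 − 203868·270786
So 270786·(-203868) ≡ 1 (mod 878257), giving 270786⁻¹ ≡ 674389.
x ≡ 270786⁻¹·157530 ≡ 674389·157530 ≡ 775936 (mod 878257).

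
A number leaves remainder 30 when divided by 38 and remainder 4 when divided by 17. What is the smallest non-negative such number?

106

Write x = 30 + 38·k. Then 38·k ≡ 4 − 30 ≡ 8 (mod 17).
Need 38⁻¹ mod 17. Extended Euclid on (17, 4):
17 = 4*4 + 1
4 = 4*1 + 0
Back-substitute:
1 = 17 − 4·4
38⁻¹ ≡ 13 (mod 17), so k ≡ 13·8 ≡ 2 (mod 17).
x = 30 + 38·2 = 106.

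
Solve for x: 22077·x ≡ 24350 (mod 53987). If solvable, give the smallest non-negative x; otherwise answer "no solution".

879

First find gcd(22077, 53987):
53987 = 2·22077 + 9833
22077 = 2·9833 + 2411
9833 = 4·2411 + 189
2411 = 12·189 + 143
189 = 1·143 + 46
143 = 3·46 + 5
46 = 9·5 + 1
5 = 5·1 + 0
gcd = 1, so a unique solution mod 53987 exists.
Back-substitute for the Bézout coefficients:
1 = 46 − 9·5
1 = −9·143 + 28·46
1 = 28·189 − 37·143
1 = −37·2411 + 472·189
1 = 472·9833 − 1925·2411
1 = −1925·22077 + 4322·9833
1 = 4322·53987 − 10569·22077
So 22077·(-10569) ≡ 1 (mod 53987), giving 22077⁻¹ ≡ 43418.
x ≡ 22077⁻¹·24350 ≡ 43418·24350 ≡ 879 (mod 53987).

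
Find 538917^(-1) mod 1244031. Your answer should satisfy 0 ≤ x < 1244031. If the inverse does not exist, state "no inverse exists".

Euclidean algorithm on 1244031, 538917:
1244031 = 2*538917 + 166197
538917 = 3*166197 + 40326
166197 = 4*40326 + 4893
40326 = 8*4893 + 1182
4893 = 4*1182 + 165
1182 = 7*165 + 27
165 = 6*27 + 3
27 = 9*3 + 0
gcd(538917, 1244031) = 3 ≠ 1, so 538917 has no multiplicative inverse modulo 1244031.

no inverse exists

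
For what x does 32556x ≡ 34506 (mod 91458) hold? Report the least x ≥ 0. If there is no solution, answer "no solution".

13404

First find gcd(32556, 91458):
91458 = 2·32556 + 26346
32556 = 1·26346 + 6210
26346 = 4·6210 + 1506
6210 = 4·1506 + 186
1506 = 8·186 + 18
186 = 10·18 + 6
18 = 3·6 + 0
gcd = 6 and 6 | 34506, so solutions exist. Divide through by 6: 5426x ≡ 5751 (mod 15243).
Now find 5426⁻¹ mod 15243:
15243 = 2·5426 + 4391
5426 = 1·4391 + 1035
4391 = 4·1035 + 251
1035 = 4·251 + 31
251 = 8·31 + 3
31 = 10·3 + 1
3 = 3·1 + 0
Back-substitute:
1 = 31 − 10·3
1 = −10·251 + 81·31
1 = 81·1035 − 334·251
1 = −334·4391 + 1417·1035
1 = 1417·5426 − 1751·4391
1 = −1751·15243 + 4919·5426
So 5426⁻¹ ≡ 4919 (mod 15243).
Then x ≡ 4919·5751 ≡ 13404 (mod 15243); the smallest non-negative solution is x = 13404.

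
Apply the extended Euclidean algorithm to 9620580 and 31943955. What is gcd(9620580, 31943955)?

Repeated division:
31943955 = 3*9620580 + 3082215
9620580 = 3*3082215 + 373935
3082215 = 8*373935 + 90735
373935 = 4*90735 + 10995
90735 = 8*10995 + 2775
10995 = 3*2775 + 2670
2775 = 1*2670 + 105
2670 = 25*105 + 45
105 = 2*45 + 15
45 = 3*15 + 0
gcd(9620580, 31943955) = 15.
Back-substituting:
15 = 105 − 2·45
15 = −2·2670 + 51·105
15 = 51·2775 − 53·2670
15 = −53·10995 + 210·2775
15 = 210·90735 − 1733·10995
15 = −1733·373935 + 7142·90735
15 = 7142·3082215 − 58869·373935
15 = −58869·9620580 + 183749·3082215
15 = 183749·31943955 − 610116·9620580
So 15 = (183749)·31943955 + (-610116)·9620580.

15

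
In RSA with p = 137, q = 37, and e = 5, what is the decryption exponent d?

φ(n) = (p−1)(q−1) = 136·36 = 4896.
Need d with 5·d ≡ 1 (mod 4896). Apply the extended Euclidean algorithm:
4896 = 979×5 + 1
5 = 5×1 + 0
Back-substitute:
1 = 4896 − 979·5
So 5·(-979) ≡ 1 (mod 4896), hence d ≡ -979 ≡ 3917 (mod 4896).

3917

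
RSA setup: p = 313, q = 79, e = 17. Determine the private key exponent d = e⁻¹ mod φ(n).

21473

φ(n) = (p−1)(q−1) = 312·78 = 24336.
Need d with 17·d ≡ 1 (mod 24336). Apply the extended Euclidean algorithm:
24336 = 1431×17 + 9
17 = 1×9 + 8
9 = 1×8 + 1
8 = 8×1 + 0
Back-substitute:
1 = 9 − 8
1 = −17 + 2·9
1 = 2·24336 − 2863·17
So 17·(-2863) ≡ 1 (mod 24336), hence d ≡ -2863 ≡ 21473 (mod 24336).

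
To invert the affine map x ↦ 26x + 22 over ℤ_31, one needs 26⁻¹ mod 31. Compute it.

6

Run Euclid on (31, 26):
31 = 1×26 + 5
26 = 5×5 + 1
5 = 5×1 + 0
gcd = 1, so the inverse exists. Back-substitute:
1 = 26 − 5·5
1 = −5·31 + 6·26
So 26·6 ≡ 1 (mod 31).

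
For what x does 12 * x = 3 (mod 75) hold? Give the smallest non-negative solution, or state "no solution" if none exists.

First find gcd(12, 75):
75 = 6·12 + 3
12 = 4·3 + 0
gcd = 3 and 3 | 3, so solutions exist. Divide through by 3: 4x ≡ 1 (mod 25).
Now find 4⁻¹ mod 25:
25 = 6*4 + 1
4 = 4*1 + 0
Back-substitute:
1 = 25 − 6·4
So 4·(-6) ≡ 1 (mod 25), i.e. 4⁻¹ ≡ 19.
Then x ≡ 19·1 ≡ 19 (mod 25); the smallest non-negative solution is x = 19.

19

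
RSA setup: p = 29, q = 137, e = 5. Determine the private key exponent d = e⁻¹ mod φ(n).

2285

φ(n) = (p−1)(q−1) = 28·136 = 3808.
Need d with 5·d ≡ 1 (mod 3808). Apply the extended Euclidean algorithm:
3808 = 761·5 + 3
5 = 1·3 + 2
3 = 1·2 + 1
2 = 2·1 + 0
Back-substitute:
1 = 3 − 2
1 = −5 + 2·3
1 = 2·3808 − 1523·5
So 5·(-1523) ≡ 1 (mod 3808), hence d ≡ -1523 ≡ 2285 (mod 3808).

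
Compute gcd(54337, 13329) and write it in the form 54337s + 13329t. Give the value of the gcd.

1

Repeated division:
54337 = 4·13329 + 1021
13329 = 13·1021 + 56
1021 = 18·56 + 13
56 = 4·13 + 4
13 = 3·4 + 1
4 = 4·1 + 0
gcd(54337, 13329) = 1.
Back-substituting:
1 = 13 − 3·4
1 = −3·56 + 13·13
1 = 13·1021 − 237·56
1 = −237·13329 + 3094·1021
1 = 3094·54337 − 12613·13329
So 1 = (3094)·54337 + (-12613)·13329.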